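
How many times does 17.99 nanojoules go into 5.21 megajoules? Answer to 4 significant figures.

289600000000000

(5.21 × 10⁶) / (17.99 × 10⁻⁹) = 0.28961 × 10¹⁵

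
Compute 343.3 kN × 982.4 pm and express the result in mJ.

343.3e3 × 982.4e-12 = 337257.92e-9 J

0.33725792 mJ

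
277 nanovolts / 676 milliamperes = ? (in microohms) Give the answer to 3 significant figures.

(277 × 10^-9) / (676 × 10^-3) = 0.40976 × 10^-6 Ω

0.410 microohms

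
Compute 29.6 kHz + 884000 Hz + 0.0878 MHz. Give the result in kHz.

In kHz:
  29.6 kHz → 29.6
  884000 Hz = 884000 × 10^-3 kHz = 884
  0.0878 MHz = 0.0878 × 10^3 kHz = 87.8
Sum: 29.6 + 884 + 87.8 = 1001.4

1001.4 kHz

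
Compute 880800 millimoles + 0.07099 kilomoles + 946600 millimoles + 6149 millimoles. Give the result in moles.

In moles:
  880800 millimoles = 880800 × 10^-3 moles = 880.8
  0.07099 kilomoles = 0.07099 × 10^3 moles = 70.99
  946600 millimoles = 946600 × 10^-3 moles = 946.6
  6149 millimoles = 6149 × 10^-3 moles = 6.149
Sum: 880.8 + 70.99 + 946.6 + 6.149 = 1904.539

1904.539 moles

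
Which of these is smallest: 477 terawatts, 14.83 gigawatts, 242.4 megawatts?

242.4 megawatts

477 terawatts = 477000000000000 watts
14.83 gigawatts = 14830000000 watts
242.4 megawatts = 242400000 watts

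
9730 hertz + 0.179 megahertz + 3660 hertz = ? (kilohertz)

192.39 kilohertz

In kilohertz:
  9730 hertz = 9730 × 10⁻³ kilohertz = 9.73
  0.179 megahertz = 0.179 × 10³ kilohertz = 179
  3660 hertz = 3660 × 10⁻³ kilohertz = 3.66
Sum: 9.73 + 179 + 3.66 = 192.39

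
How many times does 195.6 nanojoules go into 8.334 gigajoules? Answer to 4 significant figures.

(8.334e9) / (195.6e-9) = 0.042607e18

42610000000000000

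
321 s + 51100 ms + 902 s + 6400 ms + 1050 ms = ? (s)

In s:
  321 s → 321
  51100 ms = 51100 × 10⁻³ s = 51.1
  902 s → 902
  6400 ms = 6400 × 10⁻³ s = 6.4
  1050 ms = 1050 × 10⁻³ s = 1.05
Sum: 321 + 51.1 + 902 + 6.4 + 1.05 = 1281.55

1281.55 s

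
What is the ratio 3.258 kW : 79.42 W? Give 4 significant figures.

41.02

(3.258 × 10³) / (79.42) = 0.041022 × 10³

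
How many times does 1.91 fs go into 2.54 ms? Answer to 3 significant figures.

1330000000000

(2.54 × 10⁻³) / (1.91 × 10⁻¹⁵) = 1.33 × 10¹²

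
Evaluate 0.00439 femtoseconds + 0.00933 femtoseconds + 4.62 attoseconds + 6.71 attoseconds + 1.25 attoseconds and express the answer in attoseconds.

26.3 attoseconds

In attoseconds:
  0.00439 femtoseconds = 0.00439 × 10^3 attoseconds = 4.39
  0.00933 femtoseconds = 0.00933 × 10^3 attoseconds = 9.33
  4.62 attoseconds → 4.62
  6.71 attoseconds → 6.71
  1.25 attoseconds → 1.25
Sum: 4.39 + 9.33 + 4.62 + 6.71 + 1.25 = 26.3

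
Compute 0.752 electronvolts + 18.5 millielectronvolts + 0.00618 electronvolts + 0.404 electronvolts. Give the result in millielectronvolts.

In millielectronvolts:
  0.752 electronvolts = 0.752 × 10^3 millielectronvolts = 752
  18.5 millielectronvolts → 18.5
  0.00618 electronvolts = 0.00618 × 10^3 millielectronvolts = 6.18
  0.404 electronvolts = 0.404 × 10^3 millielectronvolts = 404
Sum: 752 + 18.5 + 6.18 + 404 = 1180.68

1180.68 millielectronvolts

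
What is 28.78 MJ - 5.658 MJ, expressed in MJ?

23.122 MJ

In MJ:
  28.78 MJ → 28.78
  5.658 MJ → 5.658
Difference: 28.78 - 5.658 = 23.122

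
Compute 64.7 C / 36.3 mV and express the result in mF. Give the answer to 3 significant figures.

(64.7) / (36.3e-3) = 1.7824e3 F

1780000 mF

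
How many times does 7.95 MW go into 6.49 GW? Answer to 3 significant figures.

816

(6.49 × 10⁹) / (7.95 × 10⁶) = 0.8164 × 10³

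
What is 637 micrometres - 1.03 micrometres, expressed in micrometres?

In micrometres:
  637 micrometres → 637
  1.03 micrometres → 1.03
Difference: 637 - 1.03 = 635.97

635.97 micrometres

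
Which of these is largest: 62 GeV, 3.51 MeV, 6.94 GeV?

62 GeV = 62000000000 eV
3.51 MeV = 3510000 eV
6.94 GeV = 6940000000 eV

62 GeV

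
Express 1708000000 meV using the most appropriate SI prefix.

= 1.708 × 10⁶ eV; 10⁶ is mega.

1.708 MeV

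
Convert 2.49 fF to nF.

femto = 10⁻¹⁵, nano = 10⁻⁹; factor is 10⁻⁶.
2.49 × 10⁻⁶ = 0.00000249

0.00000249 nF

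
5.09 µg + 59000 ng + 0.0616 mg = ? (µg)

125.69 µg

In µg:
  5.09 µg → 5.09
  59000 ng = 59000e-3 µg = 59
  0.0616 mg = 0.0616e3 µg = 61.6
Sum: 5.09 + 59 + 61.6 = 125.69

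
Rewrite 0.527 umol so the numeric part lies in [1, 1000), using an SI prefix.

527 nmol

= 527 × 10^-9 mol; 10^-9 is nano.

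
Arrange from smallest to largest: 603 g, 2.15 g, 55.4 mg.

55.4 mg < 2.15 g < 603 g

603 g = 603 g
2.15 g = 2.15 g
55.4 mg = 0.0554 g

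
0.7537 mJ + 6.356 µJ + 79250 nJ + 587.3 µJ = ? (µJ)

In µJ:
  0.7537 mJ = 0.7537 × 10³ µJ = 753.7
  6.356 µJ → 6.356
  79250 nJ = 79250 × 10⁻³ µJ = 79.25
  587.3 µJ → 587.3
Sum: 753.7 + 6.356 + 79.25 + 587.3 = 1426.606

1426.606 µJ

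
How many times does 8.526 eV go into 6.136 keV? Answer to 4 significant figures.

719.7

(6.136e3) / (8.526) = 0.71968e3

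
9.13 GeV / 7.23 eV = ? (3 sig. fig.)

(9.13 × 10^9) / (7.23) = 1.263 × 10^9

1260000000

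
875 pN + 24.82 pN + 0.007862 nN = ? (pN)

907.682 pN

In pN:
  875 pN → 875
  24.82 pN → 24.82
  0.007862 nN = 0.007862 × 10^3 pN = 7.862
Sum: 875 + 24.82 + 7.862 = 907.682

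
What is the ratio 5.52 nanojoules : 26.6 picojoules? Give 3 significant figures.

208

(5.52 × 10^-9) / (26.6 × 10^-12) = 0.2075 × 10^3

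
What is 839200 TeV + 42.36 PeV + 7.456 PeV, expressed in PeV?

In PeV:
  839200 TeV = 839200 × 10^-3 PeV = 839.2
  42.36 PeV → 42.36
  7.456 PeV → 7.456
Sum: 839.2 + 42.36 + 7.456 = 889.016

889.016 PeV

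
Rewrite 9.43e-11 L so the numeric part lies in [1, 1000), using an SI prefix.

= 94.3e-12 L; 1e-12 is pico.

94.3 pL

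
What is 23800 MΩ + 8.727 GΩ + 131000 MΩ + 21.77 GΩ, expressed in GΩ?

185.297 GΩ

In GΩ:
  23800 MΩ = 23800e-3 GΩ = 23.8
  8.727 GΩ → 8.727
  131000 MΩ = 131000e-3 GΩ = 131
  21.77 GΩ → 21.77
Sum: 23.8 + 8.727 + 131 + 21.77 = 185.297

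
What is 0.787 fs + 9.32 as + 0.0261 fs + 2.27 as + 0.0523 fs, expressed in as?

876.99 as

In as:
  0.787 fs = 0.787e3 as = 787
  9.32 as → 9.32
  0.0261 fs = 0.0261e3 as = 26.1
  2.27 as → 2.27
  0.0523 fs = 0.0523e3 as = 52.3
Sum: 787 + 9.32 + 26.1 + 2.27 + 52.3 = 876.99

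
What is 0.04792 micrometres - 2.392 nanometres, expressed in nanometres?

45.528 nanometres

In nanometres:
  0.04792 micrometres = 0.04792e3 nanometres = 47.92
  2.392 nanometres → 2.392
Difference: 47.92 - 2.392 = 45.528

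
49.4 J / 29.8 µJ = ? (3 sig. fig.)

1660000

(49.4) / (29.8 × 10^-6) = 1.658 × 10^6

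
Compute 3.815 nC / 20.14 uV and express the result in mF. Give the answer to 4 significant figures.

(3.815 × 10⁻⁹) / (20.14 × 10⁻⁶) = 0.189424 × 10⁻³ F

0.1894 mF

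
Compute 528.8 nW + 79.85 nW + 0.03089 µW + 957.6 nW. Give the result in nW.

1597.14 nW

In nW:
  528.8 nW → 528.8
  79.85 nW → 79.85
  0.03089 µW = 0.03089 × 10^3 nW = 30.89
  957.6 nW → 957.6
Sum: 528.8 + 79.85 + 30.89 + 957.6 = 1597.14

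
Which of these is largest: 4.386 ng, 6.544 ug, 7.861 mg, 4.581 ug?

7.861 mg

4.386 ng = 0.000000004386 g
6.544 ug = 0.000006544 g
7.861 mg = 0.007861 g
4.581 ug = 0.000004581 g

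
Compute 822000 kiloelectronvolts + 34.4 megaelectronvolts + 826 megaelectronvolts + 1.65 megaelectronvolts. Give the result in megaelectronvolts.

In megaelectronvolts:
  822000 kiloelectronvolts = 822000e-3 megaelectronvolts = 822
  34.4 megaelectronvolts → 34.4
  826 megaelectronvolts → 826
  1.65 megaelectronvolts → 1.65
Sum: 822 + 34.4 + 826 + 1.65 = 1684.05

1684.05 megaelectronvolts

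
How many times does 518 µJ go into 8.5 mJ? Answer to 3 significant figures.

(8.5 × 10^-3) / (518 × 10^-6) = 0.01641 × 10^3

16.4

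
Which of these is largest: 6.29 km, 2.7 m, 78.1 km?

6.29 km = 6290 m
2.7 m = 2.7 m
78.1 km = 78100 m

78.1 km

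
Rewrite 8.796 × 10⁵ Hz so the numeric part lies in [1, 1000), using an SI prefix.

= 879.6 × 10³ Hz; 10³ is kilo.

879.6 kHz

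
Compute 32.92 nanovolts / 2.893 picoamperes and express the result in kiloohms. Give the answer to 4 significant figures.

(32.92e-9) / (2.893e-12) = 11.3792e3 Ω

11.38 kiloohms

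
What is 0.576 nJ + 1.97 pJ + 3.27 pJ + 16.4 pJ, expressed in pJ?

597.64 pJ

In pJ:
  0.576 nJ = 0.576 × 10³ pJ = 576
  1.97 pJ → 1.97
  3.27 pJ → 3.27
  16.4 pJ → 16.4
Sum: 576 + 1.97 + 3.27 + 16.4 = 597.64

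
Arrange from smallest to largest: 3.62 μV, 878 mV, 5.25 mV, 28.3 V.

3.62 μV = 0.00000362 V
878 mV = 0.878 V
5.25 mV = 0.00525 V
28.3 V = 28.3 V

3.62 μV < 5.25 mV < 878 mV < 28.3 V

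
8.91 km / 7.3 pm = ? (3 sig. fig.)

(8.91e3) / (7.3e-12) = 1.221e15

1220000000000000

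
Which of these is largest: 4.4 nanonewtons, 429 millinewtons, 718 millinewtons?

4.4 nanonewtons = 0.0000000044 newtons
429 millinewtons = 0.429 newtons
718 millinewtons = 0.718 newtons

718 millinewtons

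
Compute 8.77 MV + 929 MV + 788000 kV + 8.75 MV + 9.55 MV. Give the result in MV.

In MV:
  8.77 MV → 8.77
  929 MV → 929
  788000 kV = 788000 × 10^-3 MV = 788
  8.75 MV → 8.75
  9.55 MV → 9.55
Sum: 8.77 + 929 + 788 + 8.75 + 9.55 = 1744.07

1744.07 MV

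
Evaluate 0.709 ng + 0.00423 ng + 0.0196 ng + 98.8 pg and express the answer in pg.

831.63 pg

In pg:
  0.709 ng = 0.709 × 10³ pg = 709
  0.00423 ng = 0.00423 × 10³ pg = 4.23
  0.0196 ng = 0.0196 × 10³ pg = 19.6
  98.8 pg → 98.8
Sum: 709 + 4.23 + 19.6 + 98.8 = 831.63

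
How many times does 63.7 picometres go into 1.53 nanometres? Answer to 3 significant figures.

24.0

(1.53 × 10⁻⁹) / (63.7 × 10⁻¹²) = 0.02402 × 10³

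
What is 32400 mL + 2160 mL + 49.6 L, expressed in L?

84.16 L

In L:
  32400 mL = 32400 × 10^-3 L = 32.4
  2160 mL = 2160 × 10^-3 L = 2.16
  49.6 L → 49.6
Sum: 32.4 + 2.16 + 49.6 = 84.16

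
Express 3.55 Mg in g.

3550000 g

mega = 1e6, (no prefix) = 1e0; factor is 1e6.
3.55 × 1e6 = 3550000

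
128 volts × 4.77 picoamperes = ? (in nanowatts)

128 × 4.77 × 10⁻¹² = 610.56 × 10⁻¹² W

0.61056 nanowatts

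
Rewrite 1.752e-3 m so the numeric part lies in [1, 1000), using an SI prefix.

= 1.752e-3 m; 1e-3 is milli.

1.752 mm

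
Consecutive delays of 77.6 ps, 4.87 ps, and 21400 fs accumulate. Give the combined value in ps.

103.87 ps

In ps:
  77.6 ps → 77.6
  4.87 ps → 4.87
  21400 fs = 21400 × 10^-3 ps = 21.4
Sum: 77.6 + 4.87 + 21.4 = 103.87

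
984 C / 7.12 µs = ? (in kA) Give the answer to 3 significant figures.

(984) / (7.12e-6) = 138.2e6 A

138000 kA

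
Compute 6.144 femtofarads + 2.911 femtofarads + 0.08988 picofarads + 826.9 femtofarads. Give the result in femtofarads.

In femtofarads:
  6.144 femtofarads → 6.144
  2.911 femtofarads → 2.911
  0.08988 picofarads = 0.08988e3 femtofarads = 89.88
  826.9 femtofarads → 826.9
Sum: 6.144 + 2.911 + 89.88 + 826.9 = 925.835

925.835 femtofarads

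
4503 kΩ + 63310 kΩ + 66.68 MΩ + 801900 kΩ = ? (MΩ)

936.393 MΩ

In MΩ:
  4503 kΩ = 4503 × 10^-3 MΩ = 4.503
  63310 kΩ = 63310 × 10^-3 MΩ = 63.31
  66.68 MΩ → 66.68
  801900 kΩ = 801900 × 10^-3 MΩ = 801.9
Sum: 4.503 + 63.31 + 66.68 + 801.9 = 936.393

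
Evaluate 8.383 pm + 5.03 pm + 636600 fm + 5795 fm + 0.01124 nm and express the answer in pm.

667.048 pm

In pm:
  8.383 pm → 8.383
  5.03 pm → 5.03
  636600 fm = 636600 × 10^-3 pm = 636.6
  5795 fm = 5795 × 10^-3 pm = 5.795
  0.01124 nm = 0.01124 × 10^3 pm = 11.24
Sum: 8.383 + 5.03 + 636.6 + 5.795 + 11.24 = 667.048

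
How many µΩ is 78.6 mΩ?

milli = 10⁻³, micro = 10⁻⁶; factor is 10³.
78.6 × 10³ = 78600

78600 µΩ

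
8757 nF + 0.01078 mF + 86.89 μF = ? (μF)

106.427 μF

In μF:
  8757 nF = 8757 × 10⁻³ μF = 8.757
  0.01078 mF = 0.01078 × 10³ μF = 10.78
  86.89 μF → 86.89
Sum: 8.757 + 10.78 + 86.89 = 106.427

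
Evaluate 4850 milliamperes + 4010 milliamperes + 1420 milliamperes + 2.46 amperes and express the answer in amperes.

In amperes:
  4850 milliamperes = 4850 × 10⁻³ amperes = 4.85
  4010 milliamperes = 4010 × 10⁻³ amperes = 4.01
  1420 milliamperes = 1420 × 10⁻³ amperes = 1.42
  2.46 amperes → 2.46
Sum: 4.85 + 4.01 + 1.42 + 2.46 = 12.74

12.74 amperes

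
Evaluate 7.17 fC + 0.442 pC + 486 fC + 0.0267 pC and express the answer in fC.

961.87 fC

In fC:
  7.17 fC → 7.17
  0.442 pC = 0.442e3 fC = 442
  486 fC → 486
  0.0267 pC = 0.0267e3 fC = 26.7
Sum: 7.17 + 442 + 486 + 26.7 = 961.87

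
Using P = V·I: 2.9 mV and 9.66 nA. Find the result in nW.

2.9 × 10^-3 × 9.66 × 10^-9 = 28.014 × 10^-12 W

0.028014 nW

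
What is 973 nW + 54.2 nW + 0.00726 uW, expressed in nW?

In nW:
  973 nW → 973
  54.2 nW → 54.2
  0.00726 uW = 0.00726 × 10^3 nW = 7.26
Sum: 973 + 54.2 + 7.26 = 1034.46

1034.46 nW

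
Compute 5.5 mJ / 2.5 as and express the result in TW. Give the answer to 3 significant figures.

2200 TW

(5.5e-3) / (2.5e-18) = 2.2e15 W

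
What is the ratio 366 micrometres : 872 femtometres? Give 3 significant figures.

(366e-6) / (872e-15) = 0.4197e9

420000000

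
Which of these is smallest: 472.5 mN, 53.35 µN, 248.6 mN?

53.35 µN

472.5 mN = 0.4725 N
53.35 µN = 0.00005335 N
248.6 mN = 0.2486 N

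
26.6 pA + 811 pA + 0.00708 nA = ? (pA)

844.68 pA

In pA:
  26.6 pA → 26.6
  811 pA → 811
  0.00708 nA = 0.00708e3 pA = 7.08
Sum: 26.6 + 811 + 7.08 = 844.68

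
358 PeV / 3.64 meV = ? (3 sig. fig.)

(358 × 10^15) / (3.64 × 10^-3) = 98.35 × 10^18

98400000000000000000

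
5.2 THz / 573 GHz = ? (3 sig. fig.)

(5.2 × 10¹²) / (573 × 10⁹) = 0.009075 × 10³

9.08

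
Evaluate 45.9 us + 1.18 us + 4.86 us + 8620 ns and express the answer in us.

In us:
  45.9 us → 45.9
  1.18 us → 1.18
  4.86 us → 4.86
  8620 ns = 8620 × 10^-3 us = 8.62
Sum: 45.9 + 1.18 + 4.86 + 8.62 = 60.56

60.56 us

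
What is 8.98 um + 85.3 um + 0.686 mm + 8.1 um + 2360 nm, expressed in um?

790.74 um

In um:
  8.98 um → 8.98
  85.3 um → 85.3
  0.686 mm = 0.686e3 um = 686
  8.1 um → 8.1
  2360 nm = 2360e-3 um = 2.36
Sum: 8.98 + 85.3 + 686 + 8.1 + 2.36 = 790.74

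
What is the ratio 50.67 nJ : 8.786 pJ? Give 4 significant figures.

5767

(50.67 × 10⁻⁹) / (8.786 × 10⁻¹²) = 5.7671 × 10³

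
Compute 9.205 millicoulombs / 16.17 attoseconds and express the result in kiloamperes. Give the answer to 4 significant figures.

569300000000 kiloamperes

(9.205 × 10⁻³) / (16.17 × 10⁻¹⁸) = 0.569264 × 10¹⁵ A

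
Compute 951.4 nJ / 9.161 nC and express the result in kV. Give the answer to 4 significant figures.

(951.4 × 10⁻⁹) / (9.161 × 10⁻⁹) = 103.853 V

0.1039 kV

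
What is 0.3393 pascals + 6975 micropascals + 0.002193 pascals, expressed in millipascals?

348.468 millipascals

In millipascals:
  0.3393 pascals = 0.3393e3 millipascals = 339.3
  6975 micropascals = 6975e-3 millipascals = 6.975
  0.002193 pascals = 0.002193e3 millipascals = 2.193
Sum: 339.3 + 6.975 + 2.193 = 348.468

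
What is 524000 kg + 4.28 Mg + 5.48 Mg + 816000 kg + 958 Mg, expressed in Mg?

In Mg:
  524000 kg = 524000 × 10⁻³ Mg = 524
  4.28 Mg → 4.28
  5.48 Mg → 5.48
  816000 kg = 816000 × 10⁻³ Mg = 816
  958 Mg → 958
Sum: 524 + 4.28 + 5.48 + 816 + 958 = 2307.76

2307.76 Mg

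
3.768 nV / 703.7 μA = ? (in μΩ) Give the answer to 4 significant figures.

5.355 μΩ

(3.768 × 10⁻⁹) / (703.7 × 10⁻⁶) = 0.00535455 × 10⁻³ Ω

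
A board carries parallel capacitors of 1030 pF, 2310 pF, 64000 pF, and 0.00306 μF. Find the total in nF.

70.4 nF

In nF:
  1030 pF = 1030 × 10^-3 nF = 1.03
  2310 pF = 2310 × 10^-3 nF = 2.31
  64000 pF = 64000 × 10^-3 nF = 64
  0.00306 μF = 0.00306 × 10^3 nF = 3.06
Sum: 1.03 + 2.31 + 64 + 3.06 = 70.4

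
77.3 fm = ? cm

0.00000000000773 cm

femto = 1e-15, centi = 1e-2; factor is 1e-13.
77.3 × 1e-13 = 0.00000000000773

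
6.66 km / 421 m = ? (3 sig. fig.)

(6.66e3) / (421) = 0.01582e3

15.8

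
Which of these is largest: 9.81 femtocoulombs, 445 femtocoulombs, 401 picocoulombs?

401 picocoulombs

9.81 femtocoulombs = 0.00000000000000981 coulombs
445 femtocoulombs = 0.000000000000445 coulombs
401 picocoulombs = 0.000000000401 coulombs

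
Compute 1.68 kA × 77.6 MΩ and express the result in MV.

130368 MV

1.68 × 10^3 × 77.6 × 10^6 = 130.368 × 10^9 V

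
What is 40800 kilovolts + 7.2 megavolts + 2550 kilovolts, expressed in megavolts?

In megavolts:
  40800 kilovolts = 40800e-3 megavolts = 40.8
  7.2 megavolts → 7.2
  2550 kilovolts = 2550e-3 megavolts = 2.55
Sum: 40.8 + 7.2 + 2.55 = 50.55

50.55 megavolts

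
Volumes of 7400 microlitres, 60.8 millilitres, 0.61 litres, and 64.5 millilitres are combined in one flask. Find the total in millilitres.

In millilitres:
  7400 microlitres = 7400e-3 millilitres = 7.4
  60.8 millilitres → 60.8
  0.61 litres = 0.61e3 millilitres = 610
  64.5 millilitres → 64.5
Sum: 7.4 + 60.8 + 610 + 64.5 = 742.7

742.7 millilitres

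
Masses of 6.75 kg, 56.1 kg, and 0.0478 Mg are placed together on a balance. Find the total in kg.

110.65 kg

In kg:
  6.75 kg → 6.75
  56.1 kg → 56.1
  0.0478 Mg = 0.0478 × 10³ kg = 47.8
Sum: 6.75 + 56.1 + 47.8 = 110.65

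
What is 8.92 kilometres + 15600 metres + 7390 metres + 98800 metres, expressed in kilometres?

In kilometres:
  8.92 kilometres → 8.92
  15600 metres = 15600 × 10⁻³ kilometres = 15.6
  7390 metres = 7390 × 10⁻³ kilometres = 7.39
  98800 metres = 98800 × 10⁻³ kilometres = 98.8
Sum: 8.92 + 15.6 + 7.39 + 98.8 = 130.71

130.71 kilometres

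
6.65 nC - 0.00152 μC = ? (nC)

5.13 nC

In nC:
  6.65 nC → 6.65
  0.00152 μC = 0.00152e3 nC = 1.52
Difference: 6.65 - 1.52 = 5.13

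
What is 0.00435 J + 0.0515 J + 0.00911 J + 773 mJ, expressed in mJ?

In mJ:
  0.00435 J = 0.00435 × 10^3 mJ = 4.35
  0.0515 J = 0.0515 × 10^3 mJ = 51.5
  0.00911 J = 0.00911 × 10^3 mJ = 9.11
  773 mJ → 773
Sum: 4.35 + 51.5 + 9.11 + 773 = 837.96

837.96 mJ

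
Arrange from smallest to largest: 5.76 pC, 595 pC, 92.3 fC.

92.3 fC < 5.76 pC < 595 pC

5.76 pC = 0.00000000000576 C
595 pC = 0.000000000595 C
92.3 fC = 0.0000000000000923 C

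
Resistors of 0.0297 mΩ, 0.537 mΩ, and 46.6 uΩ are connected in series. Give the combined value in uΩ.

613.3 uΩ

In uΩ:
  0.0297 mΩ = 0.0297 × 10³ uΩ = 29.7
  0.537 mΩ = 0.537 × 10³ uΩ = 537
  46.6 uΩ → 46.6
Sum: 29.7 + 537 + 46.6 = 613.3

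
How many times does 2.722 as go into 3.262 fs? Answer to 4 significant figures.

(3.262 × 10⁻¹⁵) / (2.722 × 10⁻¹⁸) = 1.1984 × 10³

1198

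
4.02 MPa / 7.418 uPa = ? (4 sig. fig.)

541900000000

(4.02e6) / (7.418e-6) = 0.54193e12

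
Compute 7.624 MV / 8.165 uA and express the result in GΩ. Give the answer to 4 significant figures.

933.7 GΩ

(7.624e6) / (8.165e-6) = 0.933742e12 Ω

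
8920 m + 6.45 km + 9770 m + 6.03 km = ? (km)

31.17 km

In km:
  8920 m = 8920 × 10⁻³ km = 8.92
  6.45 km → 6.45
  9770 m = 9770 × 10⁻³ km = 9.77
  6.03 km → 6.03
Sum: 8.92 + 6.45 + 9.77 + 6.03 = 31.17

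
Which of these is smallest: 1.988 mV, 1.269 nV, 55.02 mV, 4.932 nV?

1.988 mV = 0.001988 V
1.269 nV = 0.000000001269 V
55.02 mV = 0.05502 V
4.932 nV = 0.000000004932 V

1.269 nV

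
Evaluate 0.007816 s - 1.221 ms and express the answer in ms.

In ms:
  0.007816 s = 0.007816 × 10^3 ms = 7.816
  1.221 ms → 1.221
Difference: 7.816 - 1.221 = 6.595

6.595 ms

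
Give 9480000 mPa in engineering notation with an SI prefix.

= 9.48 × 10³ Pa; 10³ is kilo.

9.48 kPa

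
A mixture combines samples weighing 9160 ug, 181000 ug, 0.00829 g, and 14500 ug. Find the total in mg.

212.95 mg

In mg:
  9160 ug = 9160 × 10⁻³ mg = 9.16
  181000 ug = 181000 × 10⁻³ mg = 181
  0.00829 g = 0.00829 × 10³ mg = 8.29
  14500 ug = 14500 × 10⁻³ mg = 14.5
Sum: 9.16 + 181 + 8.29 + 14.5 = 212.95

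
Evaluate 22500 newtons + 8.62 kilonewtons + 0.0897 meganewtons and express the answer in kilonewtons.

In kilonewtons:
  22500 newtons = 22500 × 10^-3 kilonewtons = 22.5
  8.62 kilonewtons → 8.62
  0.0897 meganewtons = 0.0897 × 10^3 kilonewtons = 89.7
Sum: 22.5 + 8.62 + 89.7 = 120.82

120.82 kilonewtons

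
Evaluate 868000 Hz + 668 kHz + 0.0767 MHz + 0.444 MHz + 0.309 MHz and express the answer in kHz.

In kHz:
  868000 Hz = 868000 × 10⁻³ kHz = 868
  668 kHz → 668
  0.0767 MHz = 0.0767 × 10³ kHz = 76.7
  0.444 MHz = 0.444 × 10³ kHz = 444
  0.309 MHz = 0.309 × 10³ kHz = 309
Sum: 868 + 668 + 76.7 + 444 + 309 = 2365.7

2365.7 kHz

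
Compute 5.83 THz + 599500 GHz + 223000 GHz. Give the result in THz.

In THz:
  5.83 THz → 5.83
  599500 GHz = 599500e-3 THz = 599.5
  223000 GHz = 223000e-3 THz = 223
Sum: 5.83 + 599.5 + 223 = 828.33

828.33 THz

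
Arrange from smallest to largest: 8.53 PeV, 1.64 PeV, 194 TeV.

194 TeV < 1.64 PeV < 8.53 PeV

8.53 PeV = 8530000000000000 eV
1.64 PeV = 1640000000000000 eV
194 TeV = 194000000000000 eV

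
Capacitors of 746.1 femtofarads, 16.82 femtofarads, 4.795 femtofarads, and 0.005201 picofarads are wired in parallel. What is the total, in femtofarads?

In femtofarads:
  746.1 femtofarads → 746.1
  16.82 femtofarads → 16.82
  4.795 femtofarads → 4.795
  0.005201 picofarads = 0.005201 × 10^3 femtofarads = 5.201
Sum: 746.1 + 16.82 + 4.795 + 5.201 = 772.916

772.916 femtofarads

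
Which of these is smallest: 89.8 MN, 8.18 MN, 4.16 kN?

4.16 kN

89.8 MN = 89800000 N
8.18 MN = 8180000 N
4.16 kN = 4160 N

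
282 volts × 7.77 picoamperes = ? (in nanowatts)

2.19114 nanowatts

282 × 7.77 × 10^-12 = 2191.14 × 10^-12 W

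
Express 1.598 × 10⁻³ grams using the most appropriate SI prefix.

= 1.598 × 10⁻³ grams; 10⁻³ is milli.

1.598 milligrams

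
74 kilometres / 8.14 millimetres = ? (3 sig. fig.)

(74 × 10^3) / (8.14 × 10^-3) = 9.091 × 10^6

9090000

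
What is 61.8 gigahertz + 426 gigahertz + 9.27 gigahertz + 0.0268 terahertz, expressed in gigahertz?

523.87 gigahertz

In gigahertz:
  61.8 gigahertz → 61.8
  426 gigahertz → 426
  9.27 gigahertz → 9.27
  0.0268 terahertz = 0.0268 × 10³ gigahertz = 26.8
Sum: 61.8 + 426 + 9.27 + 26.8 = 523.87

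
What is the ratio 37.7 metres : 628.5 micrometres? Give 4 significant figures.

59980

(37.7) / (628.5 × 10^-6) = 0.059984 × 10^6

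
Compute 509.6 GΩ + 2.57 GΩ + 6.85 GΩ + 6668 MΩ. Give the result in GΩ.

525.688 GΩ

In GΩ:
  509.6 GΩ → 509.6
  2.57 GΩ → 2.57
  6.85 GΩ → 6.85
  6668 MΩ = 6668 × 10^-3 GΩ = 6.668
Sum: 509.6 + 2.57 + 6.85 + 6.668 = 525.688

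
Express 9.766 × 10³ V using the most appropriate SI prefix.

9.766 kV

= 9.766 × 10³ V; 10³ is kilo.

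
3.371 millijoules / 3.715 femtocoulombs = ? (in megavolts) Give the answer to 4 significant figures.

(3.371 × 10^-3) / (3.715 × 10^-15) = 0.907402 × 10^12 V

907400 megavolts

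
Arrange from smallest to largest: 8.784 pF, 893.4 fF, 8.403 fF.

8.784 pF = 0.000000000008784 F
893.4 fF = 0.0000000000008934 F
8.403 fF = 0.000000000000008403 F

8.403 fF < 893.4 fF < 8.784 pF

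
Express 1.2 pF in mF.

pico = 1e-12, milli = 1e-3; factor is 1e-9.
1.2 × 1e-9 = 0.0000000012

0.0000000012 mF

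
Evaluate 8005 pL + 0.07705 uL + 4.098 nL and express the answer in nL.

In nL:
  8005 pL = 8005 × 10⁻³ nL = 8.005
  0.07705 uL = 0.07705 × 10³ nL = 77.05
  4.098 nL → 4.098
Sum: 8.005 + 77.05 + 4.098 = 89.153

89.153 nL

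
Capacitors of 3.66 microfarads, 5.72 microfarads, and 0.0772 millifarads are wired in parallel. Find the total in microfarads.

86.58 microfarads

In microfarads:
  3.66 microfarads → 3.66
  5.72 microfarads → 5.72
  0.0772 millifarads = 0.0772 × 10^3 microfarads = 77.2
Sum: 3.66 + 5.72 + 77.2 = 86.58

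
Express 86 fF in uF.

0.000000086 uF

femto = 10^-15, micro = 10^-6; factor is 10^-9.
86 × 10^-9 = 0.000000086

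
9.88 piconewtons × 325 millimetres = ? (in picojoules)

3.211 picojoules

9.88e-12 × 325e-3 = 3211e-15 J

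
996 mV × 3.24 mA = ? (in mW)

3.22704 mW

996 × 10^-3 × 3.24 × 10^-3 = 3227.04 × 10^-6 W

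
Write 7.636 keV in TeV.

kilo = 10^3, tera = 10^12; factor is 10^-9.
7.636 × 10^-9 = 0.000000007636

0.000000007636 TeV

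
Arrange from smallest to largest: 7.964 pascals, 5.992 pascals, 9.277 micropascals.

7.964 pascals = 7.964 pascals
5.992 pascals = 5.992 pascals
9.277 micropascals = 0.000009277 pascals

9.277 micropascals < 5.992 pascals < 7.964 pascals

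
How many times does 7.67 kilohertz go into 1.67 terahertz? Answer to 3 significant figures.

218000000

(1.67 × 10^12) / (7.67 × 10^3) = 0.2177 × 10^9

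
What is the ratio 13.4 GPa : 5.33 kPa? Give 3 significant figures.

(13.4e9) / (5.33e3) = 2.514e6

2510000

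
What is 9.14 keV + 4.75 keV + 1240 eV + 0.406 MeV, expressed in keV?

In keV:
  9.14 keV → 9.14
  4.75 keV → 4.75
  1240 eV = 1240 × 10⁻³ keV = 1.24
  0.406 MeV = 0.406 × 10³ keV = 406
Sum: 9.14 + 4.75 + 1.24 + 406 = 421.13

421.13 keV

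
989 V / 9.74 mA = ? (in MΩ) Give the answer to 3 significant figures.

(989) / (9.74 × 10^-3) = 101.54 × 10^3 Ω

0.102 MΩ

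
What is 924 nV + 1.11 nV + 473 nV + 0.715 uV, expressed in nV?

2113.11 nV

In nV:
  924 nV → 924
  1.11 nV → 1.11
  473 nV → 473
  0.715 uV = 0.715 × 10^3 nV = 715
Sum: 924 + 1.11 + 473 + 715 = 2113.11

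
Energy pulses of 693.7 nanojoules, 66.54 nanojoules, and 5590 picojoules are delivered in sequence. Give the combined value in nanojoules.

765.83 nanojoules

In nanojoules:
  693.7 nanojoules → 693.7
  66.54 nanojoules → 66.54
  5590 picojoules = 5590 × 10⁻³ nanojoules = 5.59
Sum: 693.7 + 66.54 + 5.59 = 765.83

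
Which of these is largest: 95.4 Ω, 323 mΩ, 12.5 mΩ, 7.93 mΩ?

95.4 Ω

95.4 Ω = 95.4 Ω
323 mΩ = 0.323 Ω
12.5 mΩ = 0.0125 Ω
7.93 mΩ = 0.00793 Ω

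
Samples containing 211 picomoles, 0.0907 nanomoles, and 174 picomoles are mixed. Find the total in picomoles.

In picomoles:
  211 picomoles → 211
  0.0907 nanomoles = 0.0907 × 10^3 picomoles = 90.7
  174 picomoles → 174
Sum: 211 + 90.7 + 174 = 475.7

475.7 picomoles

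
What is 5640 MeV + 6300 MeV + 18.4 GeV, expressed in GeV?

30.34 GeV

In GeV:
  5640 MeV = 5640 × 10^-3 GeV = 5.64
  6300 MeV = 6300 × 10^-3 GeV = 6.3
  18.4 GeV → 18.4
Sum: 5.64 + 6.3 + 18.4 = 30.34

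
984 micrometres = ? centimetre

micro = 1e-6, centi = 1e-2; factor is 1e-4.
984 × 1e-4 = 0.0984

0.0984 centimetres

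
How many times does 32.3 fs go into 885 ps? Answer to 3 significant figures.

(885e-12) / (32.3e-15) = 27.4e3

27400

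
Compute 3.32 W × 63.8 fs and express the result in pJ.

3.32 × 63.8e-15 = 211.816e-15 J

0.211816 pJ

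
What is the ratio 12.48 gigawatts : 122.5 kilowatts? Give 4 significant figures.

(12.48 × 10^9) / (122.5 × 10^3) = 0.10188 × 10^6

101900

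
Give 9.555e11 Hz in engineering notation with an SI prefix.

= 955.5e9 Hz; 1e9 is giga.

955.5 GHz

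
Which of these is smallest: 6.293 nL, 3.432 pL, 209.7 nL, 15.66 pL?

6.293 nL = 0.000000006293 L
3.432 pL = 0.000000000003432 L
209.7 nL = 0.0000002097 L
15.66 pL = 0.00000000001566 L

3.432 pL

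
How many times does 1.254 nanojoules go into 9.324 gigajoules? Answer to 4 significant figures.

7435000000000000000

(9.324e9) / (1.254e-9) = 7.4354e18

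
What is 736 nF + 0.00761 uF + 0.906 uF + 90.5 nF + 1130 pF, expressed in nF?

In nF:
  736 nF → 736
  0.00761 uF = 0.00761 × 10³ nF = 7.61
  0.906 uF = 0.906 × 10³ nF = 906
  90.5 nF → 90.5
  1130 pF = 1130 × 10⁻³ nF = 1.13
Sum: 736 + 7.61 + 906 + 90.5 + 1.13 = 1741.24

1741.24 nF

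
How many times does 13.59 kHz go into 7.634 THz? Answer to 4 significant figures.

561700000

(7.634 × 10^12) / (13.59 × 10^3) = 0.56174 × 10^9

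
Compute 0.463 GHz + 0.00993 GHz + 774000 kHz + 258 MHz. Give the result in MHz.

1504.93 MHz

In MHz:
  0.463 GHz = 0.463e3 MHz = 463
  0.00993 GHz = 0.00993e3 MHz = 9.93
  774000 kHz = 774000e-3 MHz = 774
  258 MHz → 258
Sum: 463 + 9.93 + 774 + 258 = 1504.93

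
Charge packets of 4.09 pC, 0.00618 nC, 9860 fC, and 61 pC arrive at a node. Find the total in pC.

81.13 pC

In pC:
  4.09 pC → 4.09
  0.00618 nC = 0.00618 × 10³ pC = 6.18
  9860 fC = 9860 × 10⁻³ pC = 9.86
  61 pC → 61
Sum: 4.09 + 6.18 + 9.86 + 61 = 81.13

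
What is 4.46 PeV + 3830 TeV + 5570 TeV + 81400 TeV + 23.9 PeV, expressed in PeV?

In PeV:
  4.46 PeV → 4.46
  3830 TeV = 3830 × 10^-3 PeV = 3.83
  5570 TeV = 5570 × 10^-3 PeV = 5.57
  81400 TeV = 81400 × 10^-3 PeV = 81.4
  23.9 PeV → 23.9
Sum: 4.46 + 3.83 + 5.57 + 81.4 + 23.9 = 119.16

119.16 PeV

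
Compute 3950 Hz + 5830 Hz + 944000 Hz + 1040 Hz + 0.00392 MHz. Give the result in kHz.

In kHz:
  3950 Hz = 3950 × 10^-3 kHz = 3.95
  5830 Hz = 5830 × 10^-3 kHz = 5.83
  944000 Hz = 944000 × 10^-3 kHz = 944
  1040 Hz = 1040 × 10^-3 kHz = 1.04
  0.00392 MHz = 0.00392 × 10^3 kHz = 3.92
Sum: 3.95 + 5.83 + 944 + 1.04 + 3.92 = 958.74

958.74 kHz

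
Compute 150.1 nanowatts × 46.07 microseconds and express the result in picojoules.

150.1 × 10^-9 × 46.07 × 10^-6 = 6915.107 × 10^-15 J

6.915107 picojoules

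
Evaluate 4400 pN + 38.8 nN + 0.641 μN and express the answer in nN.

In nN:
  4400 pN = 4400 × 10^-3 nN = 4.4
  38.8 nN → 38.8
  0.641 μN = 0.641 × 10^3 nN = 641
Sum: 4.4 + 38.8 + 641 = 684.2

684.2 nN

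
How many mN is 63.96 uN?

micro = 1e-6, milli = 1e-3; factor is 1e-3.
63.96 × 1e-3 = 0.06396

0.06396 mN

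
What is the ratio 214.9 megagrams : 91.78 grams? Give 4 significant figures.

2341000

(214.9 × 10^6) / (91.78) = 2.3415 × 10^6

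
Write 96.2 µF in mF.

0.0962 mF

micro = 10^-6, milli = 10^-3; factor is 10^-3.
96.2 × 10^-3 = 0.0962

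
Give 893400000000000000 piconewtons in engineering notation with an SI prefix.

= 893.4e3 newtons; 1e3 is kilo.

893.4 kilonewtons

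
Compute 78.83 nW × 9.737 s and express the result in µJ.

0.76756771 µJ

78.83 × 10^-9 × 9.737 = 767.56771 × 10^-9 J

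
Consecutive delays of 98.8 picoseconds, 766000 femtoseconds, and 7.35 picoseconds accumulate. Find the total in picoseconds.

872.15 picoseconds

In picoseconds:
  98.8 picoseconds → 98.8
  766000 femtoseconds = 766000 × 10⁻³ picoseconds = 766
  7.35 picoseconds → 7.35
Sum: 98.8 + 766 + 7.35 = 872.15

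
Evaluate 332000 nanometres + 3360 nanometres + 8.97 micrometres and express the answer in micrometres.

In micrometres:
  332000 nanometres = 332000 × 10^-3 micrometres = 332
  3360 nanometres = 3360 × 10^-3 micrometres = 3.36
  8.97 micrometres → 8.97
Sum: 332 + 3.36 + 8.97 = 344.33

344.33 micrometres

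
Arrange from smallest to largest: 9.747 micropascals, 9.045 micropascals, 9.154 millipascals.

9.045 micropascals < 9.747 micropascals < 9.154 millipascals

9.747 micropascals = 0.000009747 pascals
9.045 micropascals = 0.000009045 pascals
9.154 millipascals = 0.009154 pascals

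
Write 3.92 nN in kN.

nano = 1e-9, kilo = 1e3; factor is 1e-12.
3.92 × 1e-12 = 0.00000000000392

0.00000000000392 kN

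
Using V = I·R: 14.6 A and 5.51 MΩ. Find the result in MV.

14.6 × 5.51 × 10⁶ = 80.446 × 10⁶ V

80.446 MV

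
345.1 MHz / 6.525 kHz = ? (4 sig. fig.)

52890

(345.1 × 10⁶) / (6.525 × 10³) = 52.889 × 10³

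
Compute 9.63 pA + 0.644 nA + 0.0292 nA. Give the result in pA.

682.83 pA

In pA:
  9.63 pA → 9.63
  0.644 nA = 0.644e3 pA = 644
  0.0292 nA = 0.0292e3 pA = 29.2
Sum: 9.63 + 644 + 29.2 = 682.83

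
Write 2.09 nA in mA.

nano = 10⁻⁹, milli = 10⁻³; factor is 10⁻⁶.
2.09 × 10⁻⁶ = 0.00000209

0.00000209 mA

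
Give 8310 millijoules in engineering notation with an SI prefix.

8.31 joules

= 8.31 joules; mantissa already in [1, 1000).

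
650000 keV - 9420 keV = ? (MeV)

In MeV:
  650000 keV = 650000 × 10⁻³ MeV = 650
  9420 keV = 9420 × 10⁻³ MeV = 9.42
Difference: 650 - 9.42 = 640.58

640.58 MeV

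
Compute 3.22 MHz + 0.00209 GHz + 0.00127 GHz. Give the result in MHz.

In MHz:
  3.22 MHz → 3.22
  0.00209 GHz = 0.00209 × 10³ MHz = 2.09
  0.00127 GHz = 0.00127 × 10³ MHz = 1.27
Sum: 3.22 + 2.09 + 1.27 = 6.58

6.58 MHz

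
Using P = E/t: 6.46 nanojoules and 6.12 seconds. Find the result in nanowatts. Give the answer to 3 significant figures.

1.06 nanowatts

(6.46e-9) / (6.12) = 1.0556e-9 W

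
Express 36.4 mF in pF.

milli = 1e-3, pico = 1e-12; factor is 1e9.
36.4 × 1e9 = 36400000000

36400000000 pF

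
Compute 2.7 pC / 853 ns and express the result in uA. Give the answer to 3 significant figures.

3.17 uA

(2.7e-12) / (853e-9) = 0.0031653e-3 A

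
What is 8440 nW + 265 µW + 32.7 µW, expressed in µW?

306.14 µW

In µW:
  8440 nW = 8440e-3 µW = 8.44
  265 µW → 265
  32.7 µW → 32.7
Sum: 8.44 + 265 + 32.7 = 306.14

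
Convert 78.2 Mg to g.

78200000 g

mega = 1e6, (no prefix) = 1e0; factor is 1e6.
78.2 × 1e6 = 78200000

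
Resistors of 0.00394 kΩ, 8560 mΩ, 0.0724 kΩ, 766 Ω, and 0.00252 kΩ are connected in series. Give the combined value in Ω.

853.42 Ω

In Ω:
  0.00394 kΩ = 0.00394e3 Ω = 3.94
  8560 mΩ = 8560e-3 Ω = 8.56
  0.0724 kΩ = 0.0724e3 Ω = 72.4
  766 Ω → 766
  0.00252 kΩ = 0.00252e3 Ω = 2.52
Sum: 3.94 + 8.56 + 72.4 + 766 + 2.52 = 853.42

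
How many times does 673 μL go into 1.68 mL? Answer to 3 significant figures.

2.50

(1.68 × 10^-3) / (673 × 10^-6) = 0.002496 × 10^3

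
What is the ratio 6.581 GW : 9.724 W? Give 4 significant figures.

676800000

(6.581e9) / (9.724) = 0.67678e9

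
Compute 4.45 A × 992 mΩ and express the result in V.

4.4144 V

4.45 × 992 × 10⁻³ = 4414.4 × 10⁻³ V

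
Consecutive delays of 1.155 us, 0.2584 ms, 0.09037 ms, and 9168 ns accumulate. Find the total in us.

359.093 us

In us:
  1.155 us → 1.155
  0.2584 ms = 0.2584 × 10³ us = 258.4
  0.09037 ms = 0.09037 × 10³ us = 90.37
  9168 ns = 9168 × 10⁻³ us = 9.168
Sum: 1.155 + 258.4 + 90.37 + 9.168 = 359.093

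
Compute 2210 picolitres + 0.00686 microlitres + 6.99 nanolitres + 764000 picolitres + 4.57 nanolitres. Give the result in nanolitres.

784.63 nanolitres

In nanolitres:
  2210 picolitres = 2210 × 10⁻³ nanolitres = 2.21
  0.00686 microlitres = 0.00686 × 10³ nanolitres = 6.86
  6.99 nanolitres → 6.99
  764000 picolitres = 764000 × 10⁻³ nanolitres = 764
  4.57 nanolitres → 4.57
Sum: 2.21 + 6.86 + 6.99 + 764 + 4.57 = 784.63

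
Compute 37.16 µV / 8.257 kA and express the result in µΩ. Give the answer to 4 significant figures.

(37.16e-6) / (8.257e3) = 4.50042e-9 Ω

0.004500 µΩ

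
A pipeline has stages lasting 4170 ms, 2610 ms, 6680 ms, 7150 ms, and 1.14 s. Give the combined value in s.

In s:
  4170 ms = 4170e-3 s = 4.17
  2610 ms = 2610e-3 s = 2.61
  6680 ms = 6680e-3 s = 6.68
  7150 ms = 7150e-3 s = 7.15
  1.14 s → 1.14
Sum: 4.17 + 2.61 + 6.68 + 7.15 + 1.14 = 21.75

21.75 s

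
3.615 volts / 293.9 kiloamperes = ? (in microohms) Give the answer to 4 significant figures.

(3.615) / (293.9e3) = 0.0123001e-3 Ω

12.30 microohms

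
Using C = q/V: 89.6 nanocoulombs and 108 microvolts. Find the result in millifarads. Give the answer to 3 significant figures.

(89.6 × 10⁻⁹) / (108 × 10⁻⁶) = 0.82963 × 10⁻³ F

0.830 millifarads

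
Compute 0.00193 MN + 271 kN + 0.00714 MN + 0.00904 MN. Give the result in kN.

289.11 kN

In kN:
  0.00193 MN = 0.00193 × 10³ kN = 1.93
  271 kN → 271
  0.00714 MN = 0.00714 × 10³ kN = 7.14
  0.00904 MN = 0.00904 × 10³ kN = 9.04
Sum: 1.93 + 271 + 7.14 + 9.04 = 289.11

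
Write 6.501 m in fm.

(no prefix) = 10⁰, femto = 10⁻¹⁵; factor is 10¹⁵.
6.501 × 10¹⁵ = 6501000000000000

6501000000000000 fm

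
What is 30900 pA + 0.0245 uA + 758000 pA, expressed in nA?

813.4 nA

In nA:
  30900 pA = 30900e-3 nA = 30.9
  0.0245 uA = 0.0245e3 nA = 24.5
  758000 pA = 758000e-3 nA = 758
Sum: 30.9 + 24.5 + 758 = 813.4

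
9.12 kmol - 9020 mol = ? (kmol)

0.1 kmol

In kmol:
  9.12 kmol → 9.12
  9020 mol = 9020 × 10^-3 kmol = 9.02
Difference: 9.12 - 9.02 = 0.1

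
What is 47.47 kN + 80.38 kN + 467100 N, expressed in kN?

594.95 kN

In kN:
  47.47 kN → 47.47
  80.38 kN → 80.38
  467100 N = 467100 × 10^-3 kN = 467.1
Sum: 47.47 + 80.38 + 467.1 = 594.95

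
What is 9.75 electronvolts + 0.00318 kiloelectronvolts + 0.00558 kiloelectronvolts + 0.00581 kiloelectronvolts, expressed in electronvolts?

In electronvolts:
  9.75 electronvolts → 9.75
  0.00318 kiloelectronvolts = 0.00318e3 electronvolts = 3.18
  0.00558 kiloelectronvolts = 0.00558e3 electronvolts = 5.58
  0.00581 kiloelectronvolts = 0.00581e3 electronvolts = 5.81
Sum: 9.75 + 3.18 + 5.58 + 5.81 = 24.32

24.32 electronvolts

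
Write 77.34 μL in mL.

0.07734 mL

micro = 10⁻⁶, milli = 10⁻³; factor is 10⁻³.
77.34 × 10⁻³ = 0.07734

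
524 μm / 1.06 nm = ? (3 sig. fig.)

494000

(524e-6) / (1.06e-9) = 494.3e3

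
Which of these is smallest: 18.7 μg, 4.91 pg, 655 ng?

4.91 pg

18.7 μg = 0.0000187 g
4.91 pg = 0.00000000000491 g
655 ng = 0.000000655 g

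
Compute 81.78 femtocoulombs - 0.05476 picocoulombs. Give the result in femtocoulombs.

In femtocoulombs:
  81.78 femtocoulombs → 81.78
  0.05476 picocoulombs = 0.05476 × 10^3 femtocoulombs = 54.76
Difference: 81.78 - 54.76 = 27.02

27.02 femtocoulombs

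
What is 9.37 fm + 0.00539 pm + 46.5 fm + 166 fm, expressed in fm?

In fm:
  9.37 fm → 9.37
  0.00539 pm = 0.00539e3 fm = 5.39
  46.5 fm → 46.5
  166 fm → 166
Sum: 9.37 + 5.39 + 46.5 + 166 = 227.26

227.26 fm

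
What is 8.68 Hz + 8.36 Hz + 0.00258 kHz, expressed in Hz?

19.62 Hz

In Hz:
  8.68 Hz → 8.68
  8.36 Hz → 8.36
  0.00258 kHz = 0.00258 × 10^3 Hz = 2.58
Sum: 8.68 + 8.36 + 2.58 = 19.62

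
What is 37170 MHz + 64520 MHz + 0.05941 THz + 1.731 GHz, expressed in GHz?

In GHz:
  37170 MHz = 37170 × 10⁻³ GHz = 37.17
  64520 MHz = 64520 × 10⁻³ GHz = 64.52
  0.05941 THz = 0.05941 × 10³ GHz = 59.41
  1.731 GHz → 1.731
Sum: 37.17 + 64.52 + 59.41 + 1.731 = 162.831

162.831 GHz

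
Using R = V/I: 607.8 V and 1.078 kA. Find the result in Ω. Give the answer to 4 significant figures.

(607.8) / (1.078e3) = 563.822e-3 Ω

0.5638 Ω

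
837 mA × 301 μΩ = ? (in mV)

0.251937 mV

837e-3 × 301e-6 = 251937e-9 V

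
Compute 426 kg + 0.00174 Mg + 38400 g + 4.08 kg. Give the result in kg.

In kg:
  426 kg → 426
  0.00174 Mg = 0.00174 × 10^3 kg = 1.74
  38400 g = 38400 × 10^-3 kg = 38.4
  4.08 kg → 4.08
Sum: 426 + 1.74 + 38.4 + 4.08 = 470.22

470.22 kg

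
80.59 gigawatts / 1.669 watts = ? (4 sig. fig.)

(80.59 × 10^9) / (1.669) = 48.286 × 10^9

48290000000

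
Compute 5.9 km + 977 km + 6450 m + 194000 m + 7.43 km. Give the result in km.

1190.78 km

In km:
  5.9 km → 5.9
  977 km → 977
  6450 m = 6450 × 10⁻³ km = 6.45
  194000 m = 194000 × 10⁻³ km = 194
  7.43 km → 7.43
Sum: 5.9 + 977 + 6.45 + 194 + 7.43 = 1190.78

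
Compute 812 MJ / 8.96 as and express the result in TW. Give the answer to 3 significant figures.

90600000000000 TW

(812 × 10⁶) / (8.96 × 10⁻¹⁸) = 90.625 × 10²⁴ W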